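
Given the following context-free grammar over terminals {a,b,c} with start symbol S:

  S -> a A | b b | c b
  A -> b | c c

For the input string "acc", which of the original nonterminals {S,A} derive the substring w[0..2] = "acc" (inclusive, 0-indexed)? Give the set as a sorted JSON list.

CNF form of G:
  S -> T0 T2 | T1 A | T2 T2
  A -> T0 T0 | b
  T0 -> c
  T1 -> a
  T2 -> b

CYK table (by increasing span) — only the sub-triangle for w[0..2]:
  [0..0]={T1}  "a"  orig:{}
  [1..1]={T0}  "c"  orig:{}
  [2..2]={T0}  "c"  orig:{}
  [0..1]=∅  "ac"
  [1..2]={A}  "cc"
  [0..2]={S}  "acc"

Original NTs in T[0,2] deriving "acc": ["S"]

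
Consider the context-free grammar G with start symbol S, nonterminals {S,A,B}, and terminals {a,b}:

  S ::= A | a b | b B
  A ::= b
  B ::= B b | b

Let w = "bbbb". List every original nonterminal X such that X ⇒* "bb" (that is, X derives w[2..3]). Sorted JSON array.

Convert to CNF:
  S -> T0 B | T1 T0 | b
  A -> b
  B -> B T0 | b
  T0 -> b
  T1 -> a

CYK table (by increasing span), restricted to cells inside w[2..3]:
  [2..2]={A,B,S,T0}  "b"  orig:{A,B,S}
  [3..3]={A,B,S,T0}  "b"  orig:{A,B,S}
  [2..3]={B,S}  "bb"

Original NTs in T[2,3] deriving "bb": ["B", "S"]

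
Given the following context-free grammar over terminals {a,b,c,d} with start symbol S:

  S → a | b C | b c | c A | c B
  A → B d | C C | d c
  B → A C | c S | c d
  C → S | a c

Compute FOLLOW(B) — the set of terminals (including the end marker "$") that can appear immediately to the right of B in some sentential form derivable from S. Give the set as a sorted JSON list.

FIRST sets, iterate to fixpoint:
[1]
  A via A→d c: +{d}
  B via B→A C: +{d}
  B via B→c S: +{c}
  C via C→a c: +{a}
  S via S→a: +{a}
  S via S→b C: +{b}
  S via S→c A: +{c}
  FIRST[S]={a,b,c}  FIRST[A]={d}  FIRST[B]={c,d}  FIRST[C]={a}
[2]
  A via A→B d: +{c}
  A via A→C C: +{a}
  B via B→A C: +{a}
  C via C→S: +{b,c}
  FIRST[S]={a,b,c}  FIRST[A]={a,c,d}  FIRST[B]={a,c,d}  FIRST[C]={a,b,c}
[3]
  A via A→C C: +{b}
  B via B→A C: +{b}
  FIRST[S]={a,b,c}  FIRST[A]={a,b,c,d}  FIRST[B]={a,b,c,d}  FIRST[C]={a,b,c}
[4] (no change)
  FIRST[S]={a,b,c}  FIRST[A]={a,b,c,d}  FIRST[B]={a,b,c,d}  FIRST[C]={a,b,c}

FOLLOW sets:
seed FOLLOW(S) with $
round 1:
  A→B d: FOLLOW(B) ⊇ FIRST(d) = {d}; new: +{d}
  A→C C: FOLLOW(C) ⊇ FIRST(C) = {a,b,c}; new: +{a,b,c}
  B→A C: FOLLOW(A) ⊇ FIRST(C) = {a,b,c}; new: +{a,b,c}
  B→A C: FOLLOW(C) ⊇ FOLLOW(B) ⊇ {d}; new: +{d}
  B→c S: FOLLOW(S) ⊇ FOLLOW(B) ⊇ {d}; new: +{d}
  C→S: FOLLOW(S) ⊇ FOLLOW(C) ⊇ {a,b,c,d}; new: +{a,b,c}
  S→b C: FOLLOW(C) ⊇ FOLLOW(S) ⊇ {$,a,b,c,d}; new: +{$}
  S→c A: FOLLOW(A) ⊇ FOLLOW(S) ⊇ {$,a,b,c,d}; new: +{$,d}
  S→c B: FOLLOW(B) ⊇ FOLLOW(S) ⊇ {$,a,b,c,d}; new: +{$,a,b,c}
  FOLLOW[S]={$,a,b,c,d}  FOLLOW[A]={$,a,b,c,d}  FOLLOW[B]={$,a,b,c,d}  FOLLOW[C]={$,a,b,c,d}
round 2: — fixpoint
  FOLLOW[S]={$,a,b,c,d}  FOLLOW[A]={$,a,b,c,d}  FOLLOW[B]={$,a,b,c,d}  FOLLOW[C]={$,a,b,c,d}

FOLLOW(B) = ["$", "a", "b", "c", "d"]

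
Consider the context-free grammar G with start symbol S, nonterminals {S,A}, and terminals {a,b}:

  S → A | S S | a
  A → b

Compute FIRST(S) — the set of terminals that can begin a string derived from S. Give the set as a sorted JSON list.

FIRST sets, iterate to fixpoint:
pass 1:
  A via A→b: +{b}
  S via S→A: +{b}
  S via S→a: +{a}
  FIRST(S)={a,b}  FIRST(A)={b}
pass 2: (stable)
  FIRST(S)={a,b}  FIRST(A)={b}

FIRST(S) = ["a", "b"]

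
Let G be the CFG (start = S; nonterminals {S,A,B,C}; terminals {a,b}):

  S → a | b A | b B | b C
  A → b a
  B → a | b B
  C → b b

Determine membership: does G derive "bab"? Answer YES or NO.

Convert to CNF:
  S -> T0 A | T0 B | T0 C | a
  A -> T0 T1
  B -> T0 B | a
  C -> T0 T0
  T0 -> b
  T1 -> a

Fill CYK table bottom-up:
  [0..0]={T0}  "b"  orig:{}
  [1..1]={B,S,T1}  "a"  orig:{B,S}
  [2..2]={T0}  "b"  orig:{}
  [0..1]={A,B,S}  "ba"
  [1..2]=∅  "ab"
  [0..2]=∅  "bab"

S ∉ T[0,2] ⇒ NO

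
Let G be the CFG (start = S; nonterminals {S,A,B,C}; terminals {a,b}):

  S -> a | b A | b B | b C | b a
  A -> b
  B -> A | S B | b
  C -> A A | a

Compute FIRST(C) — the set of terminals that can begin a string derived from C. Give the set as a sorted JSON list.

FIRST sets, iterate to fixpoint:
round 1:
  A via A→b: +{b}
  B via B→A: +{b}
  C via C→A A: +{b}
  C via C→a: +{a}
  S via S→a: +{a}
  S via S→b A: +{b}
  S: {a,b}  A: {b}  B: {b}  C: {a,b}
round 2:
  B via B→S B: +{a}
  S: {a,b}  A: {b}  B: {a,b}  C: {a,b}
round 3: (stable)
  S: {a,b}  A: {b}  B: {a,b}  C: {a,b}

FIRST(C) = ["a", "b"]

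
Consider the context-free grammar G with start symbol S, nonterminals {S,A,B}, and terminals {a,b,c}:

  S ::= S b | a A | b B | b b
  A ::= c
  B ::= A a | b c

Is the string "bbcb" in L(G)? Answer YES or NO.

Convert to CNF:
  S -> S T1 | T0 A | T1 B | T1 T1
  A -> c
  B -> A T0 | T1 T2
  T0 -> a
  T1 -> b
  T2 -> c

Fill CYK table bottom-up:
  cell(0,0) b: {T1}  orig:{}
  cell(1,1) b: {T1}  orig:{}
  cell(2,2) c: {A,T2}  orig:{A}
  cell(3,3) b: {T1}  orig:{}
  cell(0,1) bb: {S}
  cell(1,2) bc: {B}
  cell(2,3) cb: ∅
  cell(0,2) bbc: {S}
  cell(1,3) bcb: ∅
  cell(0,3) bbcb: {S}

S ∈ T[0,3] ⇒ YES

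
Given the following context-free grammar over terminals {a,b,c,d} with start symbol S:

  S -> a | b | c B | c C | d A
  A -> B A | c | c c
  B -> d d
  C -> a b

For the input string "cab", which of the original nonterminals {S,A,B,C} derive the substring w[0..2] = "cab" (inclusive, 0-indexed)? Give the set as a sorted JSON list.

Convert to CNF:
  S -> T0 B | T0 C | T1 A | a | b
  A -> B A | T0 T0 | c
  B -> T1 T1
  C -> T2 T3
  T0 -> c
  T1 -> d
  T2 -> a
  T3 -> b

Fill CYK table bottom-up — only the sub-triangle for w[0..2]:
  [0..0]={A,T0}  "c"  orig:{A}
  [1..1]={S,T2}  "a"  orig:{S}
  [2..2]={S,T3}  "b"  orig:{S}
  [0..1]=∅  "ca"
  [1..2]={C}  "ab"
  [0..2]={S}  "cab"

Original NTs in T[0,2] deriving "cab": ["S"]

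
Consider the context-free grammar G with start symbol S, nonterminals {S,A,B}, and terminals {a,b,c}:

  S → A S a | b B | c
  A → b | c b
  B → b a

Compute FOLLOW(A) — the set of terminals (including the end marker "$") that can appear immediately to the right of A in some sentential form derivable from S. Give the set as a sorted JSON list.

Compute FIRST by fixpoint:
[1]
  A via A→b: +{b}
  A via A→c b: +{c}
  B via B→b a: +{b}
  S via S→A S a: +{b,c}
  FIRST(S)={b,c}  FIRST(A)={b,c}  FIRST(B)={b}
[2] (stable)
  FIRST(S)={b,c}  FIRST(A)={b,c}  FIRST(B)={b}

FOLLOW iteration:
FOLLOW(S) := {$}
[1]
  S→A S a: FOLLOW(A) ⊇ FIRST(S) = {b,c}; new: +{b,c}
  S→A S a: FOLLOW(S) ⊇ FIRST(a) = {a}; new: +{a}
  S→b B: FOLLOW(B) ⊇ FOLLOW(S) ⊇ {$,a}; new: +{$,a}
  FOLLOW(S)={$,a}  FOLLOW(A)={b,c}  FOLLOW(B)={$,a}
[2] (no change)
  FOLLOW(S)={$,a}  FOLLOW(A)={b,c}  FOLLOW(B)={$,a}

FOLLOW(A) = ["b", "c"]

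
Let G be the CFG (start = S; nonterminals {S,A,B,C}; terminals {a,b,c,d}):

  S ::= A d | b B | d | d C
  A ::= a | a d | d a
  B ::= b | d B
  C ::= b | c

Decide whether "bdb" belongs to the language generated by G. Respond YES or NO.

Convert to CNF:
  S -> A T1 | T1 C | T2 B | d
  A -> T0 T1 | T1 T0 | a
  B -> T1 B | b
  C -> b | c
  T0 -> a
  T1 -> d
  T2 -> b

CYK fill:
  [0..0]={B,C,T2}  "b"  orig:{B,C}
  [1..1]={S,T1}  "d"  orig:{S}
  [2..2]={B,C,T2}  "b"  orig:{B,C}
  [0..1]=∅  "bd"
  [1..2]={B,S}  "db"
  [0..2]={S}  "bdb"

S ∈ T[0,2] ⇒ YES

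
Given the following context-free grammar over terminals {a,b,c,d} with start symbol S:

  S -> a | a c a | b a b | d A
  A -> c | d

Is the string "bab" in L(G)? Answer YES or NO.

CNF form of G:
  S -> T0 X4 | T2 X5 | T3 A | a
  A -> c | d
  T0 -> a
  T1 -> c
  T2 -> b
  T3 -> d
  X4 -> T1 T0
  X5 -> T0 T2

CYK table (by increasing span):
  cell(0,0) b: {T2}  orig:{}
  cell(1,1) a: {S,T0}  orig:{S}
  cell(2,2) b: {T2}  orig:{}
  cell(0,1) ba: ∅
  cell(1,2) ab: {X5}  orig:{}
  cell(0,2) bab: {S}

S ∈ T[0,2] ⇒ YES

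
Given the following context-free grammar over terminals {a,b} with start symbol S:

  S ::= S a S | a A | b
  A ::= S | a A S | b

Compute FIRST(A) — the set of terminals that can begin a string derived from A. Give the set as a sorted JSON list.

FIRST iteration:
round 1:
  A via A→a A S: +{a}
  A via A→b: +{b}
  S via S→a A: +{a}
  S via S→b: +{b}
  FIRST[S]={a,b}  FIRST[A]={a,b}
round 2: — fixpoint
  FIRST[S]={a,b}  FIRST[A]={a,b}

FIRST(A) = ["a", "b"]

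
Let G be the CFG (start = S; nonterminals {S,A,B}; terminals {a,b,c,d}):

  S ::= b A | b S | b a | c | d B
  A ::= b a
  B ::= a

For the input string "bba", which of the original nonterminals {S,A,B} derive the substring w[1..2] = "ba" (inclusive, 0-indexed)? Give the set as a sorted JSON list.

CNF form of G:
  S -> T0 A | T0 S | T0 T1 | T2 B | c
  A -> T0 T1
  B -> a
  T0 -> b
  T1 -> a
  T2 -> d

CYK fill, restricted to cells inside w[1..2]:
  [1..1]={T0}  "b"  orig:{}
  [2..2]={B,T1}  "a"  orig:{B}
  [1..2]={A,S}  "ba"

Original NTs in T[1,2] deriving "ba": ["A", "S"]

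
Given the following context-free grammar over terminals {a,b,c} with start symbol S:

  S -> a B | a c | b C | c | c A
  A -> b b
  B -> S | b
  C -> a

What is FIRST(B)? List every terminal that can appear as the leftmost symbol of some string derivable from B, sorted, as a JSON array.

FIRST iteration:
[1]
  A via A→b b: +{b}
  B via B→b: +{b}
  C via C→a: +{a}
  S via S→a B: +{a}
  S via S→b C: +{b}
  S via S→c: +{c}
  S: {a,b,c}  A: {b}  B: {b}  C: {a}
[2]
  B via B→S: +{a,c}
  S: {a,b,c}  A: {b}  B: {a,b,c}  C: {a}
[3] done
  S: {a,b,c}  A: {b}  B: {a,b,c}  C: {a}

FIRST(B) = ["a", "b", "c"]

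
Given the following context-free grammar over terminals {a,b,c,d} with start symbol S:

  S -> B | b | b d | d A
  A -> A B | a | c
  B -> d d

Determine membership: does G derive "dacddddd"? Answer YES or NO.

CNF form of G:
  S -> T0 A | T0 T0 | T1 T0 | b
  A -> A B | a | c
  B -> T0 T0
  T0 -> d
  T1 -> b

CYK table (by increasing span):
  cell(0,0) d: {T0}  orig:{}
  cell(1,1) a: {A}
  cell(2,2) c: {A}
  cell(3,3) d: {T0}  orig:{}
  cell(4,4) d: {T0}  orig:{}
  cell(5,5) d: {T0}  orig:{}
  cell(6,6) d: {T0}  orig:{}
  cell(7,7) d: {T0}  orig:{}
  cell(0,1) da: {S}
  cell(1,2) ac: ∅
  cell(2,3) cd: ∅
  cell(3,4) dd: {B,S}
  cell(4,5) dd: {B,S}
  cell(5,6) dd: {B,S}
  cell(6,7) dd: {B,S}
  cell(0,2) dac: ∅
  cell(1,3) acd: ∅
  cell(2,4) cdd: {A}
  cell(3,5) ddd: ∅
  cell(4,6) ddd: ∅
  cell(5,7) ddd: ∅
  cell(0,3) dacd: ∅
  cell(1,4) acdd: ∅
  cell(2,5) cddd: ∅
  cell(3,6) dddd: ∅
  cell(4,7) dddd: ∅
  cell(0,4) dacdd: ∅
  cell(1,5) acddd: ∅
  cell(2,6) cdddd: {A}
  cell(3,7) ddddd: ∅
  cell(0,5) dacddd: ∅
  cell(1,6) acdddd: ∅
  cell(2,7) cddddd: ∅
  cell(0,6) dacdddd: ∅
  cell(1,7) acddddd: ∅
  cell(0,7) dacddddd: ∅

S ∉ T[0,7] ⇒ NO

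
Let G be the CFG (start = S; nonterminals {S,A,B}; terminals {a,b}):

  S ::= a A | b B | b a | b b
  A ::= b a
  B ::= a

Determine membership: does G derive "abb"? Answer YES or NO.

CNF form of G:
  S -> T0 B | T0 T0 | T0 T1 | T1 A
  A -> T0 T1
  B -> a
  T0 -> b
  T1 -> a

CYK table (by increasing span):
  T[0,0] 'a' = {B,T1}  orig:{B}
  T[1,1] 'b' = {T0}  orig:{}
  T[2,2] 'b' = {T0}  orig:{}
  T[0,1] 'ab' = ∅
  T[1,2] 'bb' = {S}
  T[0,2] 'abb' = ∅

S ∉ T[0,2] ⇒ NO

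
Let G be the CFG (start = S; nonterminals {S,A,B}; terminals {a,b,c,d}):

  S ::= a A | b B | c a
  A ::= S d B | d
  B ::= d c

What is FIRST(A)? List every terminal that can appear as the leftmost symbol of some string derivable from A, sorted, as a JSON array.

Compute FIRST by fixpoint:
iter 1:
  A via A→d: +{d}
  B via B→d c: +{d}
  S via S→a A: +{a}
  S via S→b B: +{b}
  S via S→c a: +{c}
  FIRST[S]={a,b,c}  FIRST[A]={d}  FIRST[B]={d}
iter 2:
  A via A→S d B: +{a,b,c}
  FIRST[S]={a,b,c}  FIRST[A]={a,b,c,d}  FIRST[B]={d}
iter 3: done
  FIRST[S]={a,b,c}  FIRST[A]={a,b,c,d}  FIRST[B]={d}

FIRST(A) = ["a", "b", "c", "d"]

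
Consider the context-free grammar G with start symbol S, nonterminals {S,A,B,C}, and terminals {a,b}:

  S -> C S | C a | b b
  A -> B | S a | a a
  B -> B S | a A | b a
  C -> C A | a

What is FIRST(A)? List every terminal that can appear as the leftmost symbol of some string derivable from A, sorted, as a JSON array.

FIRST sets, iterate to fixpoint:
round 1:
  A via A→a a: +{a}
  B via B→a A: +{a}
  B via B→b a: +{b}
  C via C→a: +{a}
  S via S→C S: +{a}
  S via S→b b: +{b}
  FIRST(S)={a,b}  FIRST(A)={a}  FIRST(B)={a,b}  FIRST(C)={a}
round 2:
  A via A→B: +{b}
  FIRST(S)={a,b}  FIRST(A)={a,b}  FIRST(B)={a,b}  FIRST(C)={a}
round 3: — fixpoint
  FIRST(S)={a,b}  FIRST(A)={a,b}  FIRST(B)={a,b}  FIRST(C)={a}

FIRST(A) = ["a", "b"]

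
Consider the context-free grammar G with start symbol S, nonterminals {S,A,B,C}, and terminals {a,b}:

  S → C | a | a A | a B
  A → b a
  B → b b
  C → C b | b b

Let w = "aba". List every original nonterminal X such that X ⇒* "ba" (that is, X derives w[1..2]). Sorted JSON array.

CNF form of G:
  S -> C T0 | T0 T0 | T1 A | T1 B | a
  A -> T0 T1
  B -> T0 T0
  C -> C T0 | T0 T0
  T0 -> b
  T1 -> a

Fill CYK table bottom-up, restricted to cells inside w[1..2]:
  cell(1,1) b: {T0}  orig:{}
  cell(2,2) a: {S,T1}  orig:{S}
  cell(1,2) ba: {A}

Original NTs in T[1,2] deriving "ba": ["A"]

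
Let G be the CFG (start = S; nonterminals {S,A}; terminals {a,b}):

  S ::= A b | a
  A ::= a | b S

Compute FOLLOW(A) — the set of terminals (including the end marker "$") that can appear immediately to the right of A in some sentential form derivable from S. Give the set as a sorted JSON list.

FIRST sets, iterate to fixpoint:
round 1:
  A via A→a: +{a}
  A via A→b S: +{b}
  S via S→A b: +{a,b}
  FIRST[S]={a,b}  FIRST[A]={a,b}
round 2: — fixpoint
  FIRST[S]={a,b}  FIRST[A]={a,b}

FOLLOW iteration:
FOLLOW(S) := {$}
round 1:
  S→A b: FOLLOW(A) ⊇ FIRST(b) = {b}; new: +{b}
  FOLLOW(S)={$}  FOLLOW(A)={b}
round 2:
  A→b S: FOLLOW(S) ⊇ FOLLOW(A) ⊇ {b}; new: +{b}
  FOLLOW(S)={$,b}  FOLLOW(A)={b}
round 3: — fixpoint
  FOLLOW(S)={$,b}  FOLLOW(A)={b}

FOLLOW(A) = ["b"]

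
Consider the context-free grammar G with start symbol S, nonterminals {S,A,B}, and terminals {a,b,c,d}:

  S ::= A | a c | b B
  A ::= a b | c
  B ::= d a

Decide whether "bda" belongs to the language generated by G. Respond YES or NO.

Convert to CNF:
  S -> T0 T1 | T0 T3 | T1 B | c
  A -> T0 T1 | c
  B -> T2 T0
  T0 -> a
  T1 -> b
  T2 -> d
  T3 -> c

Fill CYK table bottom-up:
  T[0,0] 'b' = {T1}  orig:{}
  T[1,1] 'd' = {T2}  orig:{}
  T[2,2] 'a' = {T0}  orig:{}
  T[0,1] 'bd' = ∅
  T[1,2] 'da' = {B}
  T[0,2] 'bda' = {S}

S ∈ T[0,2] ⇒ YES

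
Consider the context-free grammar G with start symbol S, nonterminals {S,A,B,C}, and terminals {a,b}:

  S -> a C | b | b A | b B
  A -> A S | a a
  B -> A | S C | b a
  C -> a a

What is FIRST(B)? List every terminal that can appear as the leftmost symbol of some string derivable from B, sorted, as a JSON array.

FIRST iteration:
[1]
  A via A→a a: +{a}
  B via B→A: +{a}
  B via B→b a: +{b}
  C via C→a a: +{a}
  S via S→a C: +{a}
  S via S→b: +{b}
  FIRST(S)={a,b}  FIRST(A)={a}  FIRST(B)={a,b}  FIRST(C)={a}
[2] — fixpoint
  FIRST(S)={a,b}  FIRST(A)={a}  FIRST(B)={a,b}  FIRST(C)={a}

FIRST(B) = ["a", "b"]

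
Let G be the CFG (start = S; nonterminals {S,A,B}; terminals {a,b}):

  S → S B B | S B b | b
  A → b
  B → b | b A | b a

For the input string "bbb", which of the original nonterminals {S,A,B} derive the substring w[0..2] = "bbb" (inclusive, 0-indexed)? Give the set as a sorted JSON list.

CNF form of G:
  S -> S X2 | S X3 | b
  A -> b
  B -> T0 A | T0 T1 | b
  T0 -> b
  T1 -> a
  X2 -> B B
  X3 -> B T0

CYK table (by increasing span), restricted to cells inside w[0..2]:
  T[0,0] 'b' = {A,B,S,T0}  orig:{A,B,S}
  T[1,1] 'b' = {A,B,S,T0}  orig:{A,B,S}
  T[2,2] 'b' = {A,B,S,T0}  orig:{A,B,S}
  T[0,1] 'bb' = {B,X2,X3}  orig:{B}
  T[1,2] 'bb' = {B,X2,X3}  orig:{B}
  T[0,2] 'bbb' = {S,X2,X3}  orig:{S}

Original NTs in T[0,2] deriving "bbb": ["S"]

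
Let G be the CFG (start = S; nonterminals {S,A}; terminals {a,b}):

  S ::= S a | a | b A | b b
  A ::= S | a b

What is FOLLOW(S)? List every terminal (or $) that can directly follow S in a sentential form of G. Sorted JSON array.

FIRST iteration:
round 1:
  A via A→a b: +{a}
  S via S→a: +{a}
  S via S→b A: +{b}
  FIRST(S)={a,b}  FIRST(A)={a}
round 2:
  A via A→S: +{b}
  FIRST(S)={a,b}  FIRST(A)={a,b}
round 3: (no change)
  FIRST(S)={a,b}  FIRST(A)={a,b}

Compute FOLLOW by fixpoint:
FOLLOW(S) := {$}
round 1:
  S→S a: FOLLOW(S) ⊇ FIRST(a) = {a}; new: +{a}
  S→b A: FOLLOW(A) ⊇ FOLLOW(S) ⊇ {$,a}; new: +{$,a}
  S: {$,a}  A: {$,a}
round 2: (stable)
  S: {$,a}  A: {$,a}

FOLLOW(S) = ["$", "a"]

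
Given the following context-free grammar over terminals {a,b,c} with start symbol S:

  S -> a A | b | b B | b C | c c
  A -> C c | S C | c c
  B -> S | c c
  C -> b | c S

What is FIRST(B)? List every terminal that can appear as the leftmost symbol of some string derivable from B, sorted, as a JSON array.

FIRST sets, iterate to fixpoint:
[1]
  A via A→c c: +{c}
  B via B→c c: +{c}
  C via C→b: +{b}
  C via C→c S: +{c}
  S via S→a A: +{a}
  S via S→b: +{b}
  S via S→c c: +{c}
  FIRST[S]={a,b,c}  FIRST[A]={c}  FIRST[B]={c}  FIRST[C]={b,c}
[2]
  A via A→C c: +{b}
  A via A→S C: +{a}
  B via B→S: +{a,b}
  FIRST[S]={a,b,c}  FIRST[A]={a,b,c}  FIRST[B]={a,b,c}  FIRST[C]={b,c}
[3] — fixpoint
  FIRST[S]={a,b,c}  FIRST[A]={a,b,c}  FIRST[B]={a,b,c}  FIRST[C]={b,c}

FIRST(B) = ["a", "b", "c"]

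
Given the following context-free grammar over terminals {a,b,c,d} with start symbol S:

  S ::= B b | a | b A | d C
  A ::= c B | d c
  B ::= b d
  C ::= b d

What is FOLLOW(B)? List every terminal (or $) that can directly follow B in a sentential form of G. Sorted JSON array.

FIRST sets, iterate to fixpoint:
iter 1:
  A via A→c B: +{c}
  A via A→d c: +{d}
  B via B→b d: +{b}
  C via C→b d: +{b}
  S via S→B b: +{b}
  S via S→a: +{a}
  S via S→d C: +{d}
  FIRST[S]={a,b,d}  FIRST[A]={c,d}  FIRST[B]={b}  FIRST[C]={b}
iter 2: (stable)
  FIRST[S]={a,b,d}  FIRST[A]={c,d}  FIRST[B]={b}  FIRST[C]={b}

FOLLOW sets:
FOLLOW(S) := {$}
pass 1:
  S→B b: FOLLOW(B) ⊇ FIRST(b) = {b}; new: +{b}
  S→b A: FOLLOW(A) ⊇ FOLLOW(S) ⊇ {$}; new: +{$}
  S→d C: FOLLOW(C) ⊇ FOLLOW(S) ⊇ {$}; new: +{$}
  FOLLOW(S)={$}  FOLLOW(A)={$}  FOLLOW(B)={b}  FOLLOW(C)={$}
pass 2:
  A→c B: FOLLOW(B) ⊇ FOLLOW(A) ⊇ {$}; new: +{$}
  FOLLOW(S)={$}  FOLLOW(A)={$}  FOLLOW(B)={$,b}  FOLLOW(C)={$}
pass 3: (stable)
  FOLLOW(S)={$}  FOLLOW(A)={$}  FOLLOW(B)={$,b}  FOLLOW(C)={$}

FOLLOW(B) = ["$", "b"]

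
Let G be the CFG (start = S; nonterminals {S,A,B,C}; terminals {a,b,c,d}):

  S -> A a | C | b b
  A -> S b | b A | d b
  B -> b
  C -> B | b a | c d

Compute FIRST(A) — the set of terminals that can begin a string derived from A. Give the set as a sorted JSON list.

FIRST sets, iterate to fixpoint:
iter 1:
  A via A→b A: +{b}
  A via A→d b: +{d}
  B via B→b: +{b}
  C via C→B: +{b}
  C via C→c d: +{c}
  S via S→A a: +{b,d}
  S via S→C: +{c}
  FIRST(S)={b,c,d}  FIRST(A)={b,d}  FIRST(B)={b}  FIRST(C)={b,c}
iter 2:
  A via A→S b: +{c}
  FIRST(S)={b,c,d}  FIRST(A)={b,c,d}  FIRST(B)={b}  FIRST(C)={b,c}
iter 3: (no change)
  FIRST(S)={b,c,d}  FIRST(A)={b,c,d}  FIRST(B)={b}  FIRST(C)={b,c}

FIRST(A) = ["b", "c", "d"]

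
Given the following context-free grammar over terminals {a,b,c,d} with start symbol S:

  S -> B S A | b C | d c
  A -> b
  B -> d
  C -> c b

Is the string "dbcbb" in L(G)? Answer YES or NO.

CNF form of G:
  S -> B X3 | T1 C | T2 T0
  A -> b
  B -> d
  C -> T0 T1
  T0 -> c
  T1 -> b
  T2 -> d
  X3 -> S A

CYK fill:
  T[0,0] 'd' = {B,T2}  orig:{B}
  T[1,1] 'b' = {A,T1}  orig:{A}
  T[2,2] 'c' = {T0}  orig:{}
  T[3,3] 'b' = {A,T1}  orig:{A}
  T[4,4] 'b' = {A,T1}  orig:{A}
  T[0,1] 'db' = ∅
  T[1,2] 'bc' = ∅
  T[2,3] 'cb' = {C}
  T[3,4] 'bb' = ∅
  T[0,2] 'dbc' = ∅
  T[1,3] 'bcb' = {S}
  T[2,4] 'cbb' = ∅
  T[0,3] 'dbcb' = ∅
  T[1,4] 'bcbb' = {X3}  orig:{}
  T[0,4] 'dbcbb' = {S}

S ∈ T[0,4] ⇒ YES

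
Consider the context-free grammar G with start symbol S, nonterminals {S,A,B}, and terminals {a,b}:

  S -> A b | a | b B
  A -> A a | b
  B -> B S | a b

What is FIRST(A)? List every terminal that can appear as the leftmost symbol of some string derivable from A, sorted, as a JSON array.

FIRST sets, iterate to fixpoint:
pass 1:
  A via A→b: +{b}
  B via B→a b: +{a}
  S via S→A b: +{b}
  S via S→a: +{a}
  FIRST[S]={a,b}  FIRST[A]={b}  FIRST[B]={a}
pass 2: done
  FIRST[S]={a,b}  FIRST[A]={b}  FIRST[B]={a}

FIRST(A) = ["b"]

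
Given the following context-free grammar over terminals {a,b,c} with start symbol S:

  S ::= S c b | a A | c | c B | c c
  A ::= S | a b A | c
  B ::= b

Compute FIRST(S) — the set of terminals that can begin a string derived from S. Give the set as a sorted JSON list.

FIRST iteration:
[1]
  A via A→a b A: +{a}
  A via A→c: +{c}
  B via B→b: +{b}
  S via S→a A: +{a}
  S via S→c: +{c}
  FIRST[S]={a,c}  FIRST[A]={a,c}  FIRST[B]={b}
[2] — fixpoint
  FIRST[S]={a,c}  FIRST[A]={a,c}  FIRST[B]={b}

FIRST(S) = ["a", "c"]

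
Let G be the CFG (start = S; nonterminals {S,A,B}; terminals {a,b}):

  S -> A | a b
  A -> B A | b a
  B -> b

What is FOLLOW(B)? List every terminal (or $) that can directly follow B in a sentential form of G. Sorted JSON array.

Compute FIRST by fixpoint:
iter 1:
  A via A→b a: +{b}
  B via B→b: +{b}
  S via S→A: +{b}
  S via S→a b: +{a}
  S: {a,b}  A: {b}  B: {b}
iter 2: (stable)
  S: {a,b}  A: {b}  B: {b}

FOLLOW sets:
seed FOLLOW(S) with $
pass 1:
  A→B A: FOLLOW(B) ⊇ FIRST(A) = {b}; new: +{b}
  S→A: FOLLOW(A) ⊇ FOLLOW(S) ⊇ {$}; new: +{$}
  S: {$}  A: {$}  B: {b}
pass 2: done
  S: {$}  A: {$}  B: {b}

FOLLOW(B) = ["b"]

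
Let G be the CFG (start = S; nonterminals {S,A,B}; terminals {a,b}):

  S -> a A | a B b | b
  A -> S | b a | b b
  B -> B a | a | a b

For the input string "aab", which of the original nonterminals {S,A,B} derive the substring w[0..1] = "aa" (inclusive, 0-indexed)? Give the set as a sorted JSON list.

Convert to CNF:
  S -> T0 A | T0 X3 | b
  A -> T0 A | T0 X2 | T1 T0 | T1 T1 | b
  B -> B T0 | T0 T1 | a
  T0 -> a
  T1 -> b
  X2 -> B T1
  X3 -> B T1

Fill CYK table bottom-up (cells [i..j] with 0 ≤ i ≤ j ≤ 1 only):
  cell(0,0) a: {B,T0}  orig:{B}
  cell(1,1) a: {B,T0}  orig:{B}
  cell(0,1) aa: {B}

Original NTs in T[0,1] deriving "aa": ["B"]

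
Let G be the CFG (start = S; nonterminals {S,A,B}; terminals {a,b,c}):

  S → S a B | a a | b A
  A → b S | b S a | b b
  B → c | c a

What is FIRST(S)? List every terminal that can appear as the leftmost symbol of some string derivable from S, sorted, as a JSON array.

Compute FIRST by fixpoint:
pass 1:
  A via A→b S: +{b}
  B via B→c: +{c}
  S via S→a a: +{a}
  S via S→b A: +{b}
  FIRST[S]={a,b}  FIRST[A]={b}  FIRST[B]={c}
pass 2: (no change)
  FIRST[S]={a,b}  FIRST[A]={b}  FIRST[B]={c}

FIRST(S) = ["a", "b"]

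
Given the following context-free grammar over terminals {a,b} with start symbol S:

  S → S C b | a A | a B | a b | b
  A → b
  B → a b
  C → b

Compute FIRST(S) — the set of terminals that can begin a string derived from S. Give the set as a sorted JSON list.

FIRST iteration:
[1]
  A via A→b: +{b}
  B via B→a b: +{a}
  C via C→b: +{b}
  S via S→a A: +{a}
  S via S→b: +{b}
  S: {a,b}  A: {b}  B: {a}  C: {b}
[2] (stable)
  S: {a,b}  A: {b}  B: {a}  C: {b}

FIRST(S) = ["a", "b"]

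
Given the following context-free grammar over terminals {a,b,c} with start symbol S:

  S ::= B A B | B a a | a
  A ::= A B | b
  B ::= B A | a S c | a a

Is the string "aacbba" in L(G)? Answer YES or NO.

CNF form of G:
  S -> B X3 | B X4 | a
  A -> A B | b
  B -> B A | T0 T0 | T0 X2
  T0 -> a
  T1 -> c
  X2 -> S T1
  X3 -> A B
  X4 -> T0 T0

Fill CYK table bottom-up:
  cell(0,0) a: {S,T0}  orig:{S}
  cell(1,1) a: {S,T0}  orig:{S}
  cell(2,2) c: {T1}  orig:{}
  cell(3,3) b: {A}
  cell(4,4) b: {A}
  cell(5,5) a: {S,T0}  orig:{S}
  cell(0,1) aa: {B,X4}  orig:{B}
  cell(1,2) ac: {X2}  orig:{}
  cell(2,3) cb: ∅
  cell(3,4) bb: ∅
  cell(4,5) ba: ∅
  cell(0,2) aac: {B}
  cell(1,3) acb: ∅
  cell(2,4) cbb: ∅
  cell(3,5) bba: ∅
  cell(0,3) aacb: {B}
  cell(1,4) acbb: ∅
  cell(2,5) cbba: ∅
  cell(0,4) aacbb: {B}
  cell(1,5) acbba: ∅
  cell(0,5) aacbba: ∅

S ∉ T[0,5] ⇒ NO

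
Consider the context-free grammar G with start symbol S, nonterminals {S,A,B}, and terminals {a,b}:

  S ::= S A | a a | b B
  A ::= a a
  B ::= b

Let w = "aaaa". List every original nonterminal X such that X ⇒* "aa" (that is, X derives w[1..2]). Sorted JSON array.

CNF form of G:
  S -> S A | T0 T0 | T1 B
  A -> T0 T0
  B -> b
  T0 -> a
  T1 -> b

Fill CYK table bottom-up — only the sub-triangle for w[1..2]:
  [1..1]={T0}  "a"  orig:{}
  [2..2]={T0}  "a"  orig:{}
  [1..2]={A,S}  "aa"

Original NTs in T[1,2] deriving "aa": ["A", "S"]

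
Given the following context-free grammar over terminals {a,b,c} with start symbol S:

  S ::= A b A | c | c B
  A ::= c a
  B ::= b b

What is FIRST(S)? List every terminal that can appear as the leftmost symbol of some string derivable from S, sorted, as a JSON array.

Compute FIRST by fixpoint:
pass 1:
  A via A→c a: +{c}
  B via B→b b: +{b}
  S via S→A b A: +{c}
  FIRST(S)={c}  FIRST(A)={c}  FIRST(B)={b}
pass 2: — fixpoint
  FIRST(S)={c}  FIRST(A)={c}  FIRST(B)={b}

FIRST(S) = ["c"]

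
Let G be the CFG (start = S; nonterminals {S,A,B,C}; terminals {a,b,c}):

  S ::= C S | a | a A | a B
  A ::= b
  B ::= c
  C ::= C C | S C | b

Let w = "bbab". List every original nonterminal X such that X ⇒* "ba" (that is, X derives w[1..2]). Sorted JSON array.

CNF form of G:
  S -> C S | T0 A | T0 B | a
  A -> b
  B -> c
  C -> C C | S C | b
  T0 -> a

CYK table (by increasing span), restricted to cells inside w[1..2]:
  [1..1]={A,C}  "b"
  [2..2]={S,T0}  "a"  orig:{S}
  [1..2]={S}  "ba"

Original NTs in T[1,2] deriving "ba": ["S"]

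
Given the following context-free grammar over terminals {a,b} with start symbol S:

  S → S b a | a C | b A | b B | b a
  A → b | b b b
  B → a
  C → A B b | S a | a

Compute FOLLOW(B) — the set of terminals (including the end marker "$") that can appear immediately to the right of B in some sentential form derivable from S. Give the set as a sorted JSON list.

FIRST sets, iterate to fixpoint:
[1]
  A via A→b: +{b}
  B via B→a: +{a}
  C via C→A B b: +{b}
  C via C→a: +{a}
  S via S→a C: +{a}
  S via S→b A: +{b}
  FIRST[S]={a,b}  FIRST[A]={b}  FIRST[B]={a}  FIRST[C]={a,b}
[2] done
  FIRST[S]={a,b}  FIRST[A]={b}  FIRST[B]={a}  FIRST[C]={a,b}

Compute FOLLOW by fixpoint:
FOLLOW(S) := {$}
iter 1:
  C→A B b: FOLLOW(A) ⊇ FIRST(B) = {a}; new: +{a}
  C→A B b: FOLLOW(B) ⊇ FIRST(b) = {b}; new: +{b}
  C→S a: FOLLOW(S) ⊇ FIRST(a) = {a}; new: +{a}
  S→S b a: FOLLOW(S) ⊇ FIRST(b) = {b}; new: +{b}
  S→a C: FOLLOW(C) ⊇ FOLLOW(S) ⊇ {$,a,b}; new: +{$,a,b}
  S→b A: FOLLOW(A) ⊇ FOLLOW(S) ⊇ {$,a,b}; new: +{$,b}
  S→b B: FOLLOW(B) ⊇ FOLLOW(S) ⊇ {$,a,b}; new: +{$,a}
  FOLLOW(S)={$,a,b}  FOLLOW(A)={$,a,b}  FOLLOW(B)={$,a,b}  FOLLOW(C)={$,a,b}
iter 2: — fixpoint
  FOLLOW(S)={$,a,b}  FOLLOW(A)={$,a,b}  FOLLOW(B)={$,a,b}  FOLLOW(C)={$,a,b}

FOLLOW(B) = ["$", "a", "b"]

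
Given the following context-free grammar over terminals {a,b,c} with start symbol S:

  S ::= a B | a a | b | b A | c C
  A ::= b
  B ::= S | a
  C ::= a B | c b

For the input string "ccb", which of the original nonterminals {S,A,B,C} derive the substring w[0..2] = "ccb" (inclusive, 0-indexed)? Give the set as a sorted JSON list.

Convert to CNF:
  S -> T0 B | T0 T0 | T1 A | T2 C | b
  A -> b
  B -> T0 B | T0 T0 | T1 A | T2 C | a | b
  C -> T0 B | T2 T1
  T0 -> a
  T1 -> b
  T2 -> c

Fill CYK table bottom-up (cells [i..j] with 0 ≤ i ≤ j ≤ 2 only):
  [0..0]={T2}  "c"  orig:{}
  [1..1]={T2}  "c"  orig:{}
  [2..2]={A,B,S,T1}  "b"  orig:{A,B,S}
  [0..1]=∅  "cc"
  [1..2]={C}  "cb"
  [0..2]={B,S}  "ccb"

Original NTs in T[0,2] deriving "ccb": ["B", "S"]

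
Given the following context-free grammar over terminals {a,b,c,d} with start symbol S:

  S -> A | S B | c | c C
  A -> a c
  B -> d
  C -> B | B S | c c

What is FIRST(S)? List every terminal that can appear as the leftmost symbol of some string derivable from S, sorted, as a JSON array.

FIRST sets, iterate to fixpoint:
pass 1:
  A via A→a c: +{a}
  B via B→d: +{d}
  C via C→B: +{d}
  C via C→c c: +{c}
  S via S→A: +{a}
  S via S→c: +{c}
  S: {a,c}  A: {a}  B: {d}  C: {c,d}
pass 2: (no change)
  S: {a,c}  A: {a}  B: {d}  C: {c,d}

FIRST(S) = ["a", "c"]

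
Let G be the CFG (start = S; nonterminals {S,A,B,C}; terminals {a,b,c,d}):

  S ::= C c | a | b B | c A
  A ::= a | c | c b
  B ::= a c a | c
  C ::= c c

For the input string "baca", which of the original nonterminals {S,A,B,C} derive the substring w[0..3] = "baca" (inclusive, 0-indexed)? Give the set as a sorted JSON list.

Convert to CNF:
  S -> C T0 | T0 A | T1 B | a
  A -> T0 T1 | a | c
  B -> T2 X3 | c
  C -> T0 T0
  T0 -> c
  T1 -> b
  T2 -> a
  X3 -> T0 T2

CYK fill (cells [i..j] with 0 ≤ i ≤ j ≤ 3 only):
  T[0,0] 'b' = {T1}  orig:{}
  T[1,1] 'a' = {A,S,T2}  orig:{A,S}
  T[2,2] 'c' = {A,B,T0}  orig:{A,B}
  T[3,3] 'a' = {A,S,T2}  orig:{A,S}
  T[0,1] 'ba' = ∅
  T[1,2] 'ac' = ∅
  T[2,3] 'ca' = {S,X3}  orig:{S}
  T[0,2] 'bac' = ∅
  T[1,3] 'aca' = {B}
  T[0,3] 'baca' = {S}

Original NTs in T[0,3] deriving "baca": ["S"]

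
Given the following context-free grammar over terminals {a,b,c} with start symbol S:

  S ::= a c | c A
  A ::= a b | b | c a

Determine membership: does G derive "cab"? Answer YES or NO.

Convert to CNF:
  S -> T0 T2 | T2 A
  A -> T0 T1 | T2 T0 | b
  T0 -> a
  T1 -> b
  T2 -> c

CYK table (by increasing span):
  cell(0,0) c: {T2}  orig:{}
  cell(1,1) a: {T0}  orig:{}
  cell(2,2) b: {A,T1}  orig:{A}
  cell(0,1) ca: {A}
  cell(1,2) ab: {A}
  cell(0,2) cab: {S}

S ∈ T[0,2] ⇒ YES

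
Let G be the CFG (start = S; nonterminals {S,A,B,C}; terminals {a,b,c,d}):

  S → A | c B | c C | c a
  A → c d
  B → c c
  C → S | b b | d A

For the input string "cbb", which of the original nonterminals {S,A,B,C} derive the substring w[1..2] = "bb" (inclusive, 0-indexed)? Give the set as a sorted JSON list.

Convert to CNF:
  S -> T0 B | T0 C | T0 T1 | T0 T3
  A -> T0 T1
  B -> T0 T0
  C -> T0 B | T0 C | T0 T1 | T0 T3 | T1 A | T2 T2
  T0 -> c
  T1 -> d
  T2 -> b
  T3 -> a

CYK table (by increasing span) — only the sub-triangle for w[1..2]:
  cell(1,1) b: {T2}  orig:{}
  cell(2,2) b: {T2}  orig:{}
  cell(1,2) bb: {C}

Original NTs in T[1,2] deriving "bb": ["C"]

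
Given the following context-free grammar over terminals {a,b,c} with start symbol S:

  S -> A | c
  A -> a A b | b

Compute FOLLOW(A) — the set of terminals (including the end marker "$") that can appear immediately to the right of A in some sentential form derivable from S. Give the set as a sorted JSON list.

FIRST sets, iterate to fixpoint:
[1]
  A via A→a A b: +{a}
  A via A→b: +{b}
  S via S→A: +{a,b}
  S via S→c: +{c}
  FIRST(S)={a,b,c}  FIRST(A)={a,b}
[2] done
  FIRST(S)={a,b,c}  FIRST(A)={a,b}

Compute FOLLOW by fixpoint:
initialize: $ ∈ FOLLOW(S)
round 1:
  A→a A b: FOLLOW(A) ⊇ FIRST(b) = {b}; new: +{b}
  S→A: FOLLOW(A) ⊇ FOLLOW(S) ⊇ {$}; new: +{$}
  S: {$}  A: {$,b}
round 2: (no change)
  S: {$}  A: {$,b}

FOLLOW(A) = ["$", "b"]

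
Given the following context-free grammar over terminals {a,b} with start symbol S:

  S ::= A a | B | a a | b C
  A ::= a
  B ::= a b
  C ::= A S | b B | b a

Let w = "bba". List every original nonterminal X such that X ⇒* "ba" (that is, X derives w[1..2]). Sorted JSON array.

CNF form of G:
  S -> A T0 | T0 T0 | T0 T1 | T1 C
  A -> a
  B -> T0 T1
  C -> A S | T1 B | T1 T0
  T0 -> a
  T1 -> b

CYK table (by increasing span), restricted to cells inside w[1..2]:
  [1..1]={T1}  "b"  orig:{}
  [2..2]={A,T0}  "a"  orig:{A}
  [1..2]={C}  "ba"

Original NTs in T[1,2] deriving "ba": ["C"]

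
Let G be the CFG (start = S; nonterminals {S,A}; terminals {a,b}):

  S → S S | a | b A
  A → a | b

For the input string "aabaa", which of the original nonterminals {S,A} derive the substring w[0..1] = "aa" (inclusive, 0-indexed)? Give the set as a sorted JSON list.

CNF form of G:
  S -> S S | T0 A | a
  A -> a | b
  T0 -> b

CYK table (by increasing span) — only the sub-triangle for w[0..1]:
  T[0,0] 'a' = {A,S}
  T[1,1] 'a' = {A,S}
  T[0,1] 'aa' = {S}

Original NTs in T[0,1] deriving "aa": ["S"]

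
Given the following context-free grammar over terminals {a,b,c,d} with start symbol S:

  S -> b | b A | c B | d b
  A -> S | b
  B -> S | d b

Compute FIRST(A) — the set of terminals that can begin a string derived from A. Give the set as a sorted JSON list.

Compute FIRST by fixpoint:
round 1:
  A via A→b: +{b}
  B via B→d b: +{d}
  S via S→b: +{b}
  S via S→c B: +{c}
  S via S→d b: +{d}
  S: {b,c,d}  A: {b}  B: {d}
round 2:
  A via A→S: +{c,d}
  B via B→S: +{b,c}
  S: {b,c,d}  A: {b,c,d}  B: {b,c,d}
round 3: (no change)
  S: {b,c,d}  A: {b,c,d}  B: {b,c,d}

FIRST(A) = ["b", "c", "d"]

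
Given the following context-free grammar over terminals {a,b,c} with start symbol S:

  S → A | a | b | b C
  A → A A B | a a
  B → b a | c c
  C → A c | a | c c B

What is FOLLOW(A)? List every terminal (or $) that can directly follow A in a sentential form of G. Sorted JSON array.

Compute FIRST by fixpoint:
[1]
  A via A→a a: +{a}
  B via B→b a: +{b}
  B via B→c c: +{c}
  C via C→A c: +{a}
  C via C→c c B: +{c}
  S via S→A: +{a}
  S via S→b: +{b}
  S: {a,b}  A: {a}  B: {b,c}  C: {a,c}
[2] — fixpoint
  S: {a,b}  A: {a}  B: {b,c}  C: {a,c}

FOLLOW sets:
FOLLOW(S) := {$}
pass 1:
  A→A A B: FOLLOW(A) ⊇ FIRST(A) = {a}; new: +{a}
  A→A A B: FOLLOW(A) ⊇ FIRST(B) = {b,c}; new: +{b,c}
  A→A A B: FOLLOW(B) ⊇ FOLLOW(A) ⊇ {a,b,c}; new: +{a,b,c}
  S→A: FOLLOW(A) ⊇ FOLLOW(S) ⊇ {$}; new: +{$}
  S→b C: FOLLOW(C) ⊇ FOLLOW(S) ⊇ {$}; new: +{$}
  S: {$}  A: {$,a,b,c}  B: {a,b,c}  C: {$}
pass 2:
  A→A A B: FOLLOW(B) ⊇ FOLLOW(A) ⊇ {$,a,b,c}; new: +{$}
  S: {$}  A: {$,a,b,c}  B: {$,a,b,c}  C: {$}
pass 3: (no change)
  S: {$}  A: {$,a,b,c}  B: {$,a,b,c}  C: {$}

FOLLOW(A) = ["$", "a", "b", "c"]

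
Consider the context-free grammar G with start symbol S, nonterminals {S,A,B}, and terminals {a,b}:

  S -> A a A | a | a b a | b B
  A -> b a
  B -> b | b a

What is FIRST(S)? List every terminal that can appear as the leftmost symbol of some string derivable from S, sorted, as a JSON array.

FIRST iteration:
pass 1:
  A via A→b a: +{b}
  B via B→b: +{b}
  S via S→A a A: +{b}
  S via S→a: +{a}
  S: {a,b}  A: {b}  B: {b}
pass 2: — fixpoint
  S: {a,b}  A: {b}  B: {b}

FIRST(S) = ["a", "b"]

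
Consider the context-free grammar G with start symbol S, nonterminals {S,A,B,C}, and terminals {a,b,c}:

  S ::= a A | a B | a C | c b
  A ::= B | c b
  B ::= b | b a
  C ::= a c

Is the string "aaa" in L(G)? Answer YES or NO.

Convert to CNF:
  S -> T1 A | T1 B | T1 C | T2 T0
  A -> T0 T1 | T2 T0 | b
  B -> T0 T1 | b
  C -> T1 T2
  T0 -> b
  T1 -> a
  T2 -> c

CYK table (by increasing span):
  T[0,0] 'a' = {T1}  orig:{}
  T[1,1] 'a' = {T1}  orig:{}
  T[2,2] 'a' = {T1}  orig:{}
  T[0,1] 'aa' = ∅
  T[1,2] 'aa' = ∅
  T[0,2] 'aaa' = ∅

S ∉ T[0,2] ⇒ NO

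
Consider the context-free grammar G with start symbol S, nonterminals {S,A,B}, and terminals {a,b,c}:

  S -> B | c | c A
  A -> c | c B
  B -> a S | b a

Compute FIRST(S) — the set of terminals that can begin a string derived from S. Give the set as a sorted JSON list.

Compute FIRST by fixpoint:
pass 1:
  A via A→c: +{c}
  B via B→a S: +{a}
  B via B→b a: +{b}
  S via S→B: +{a,b}
  S via S→c: +{c}
  S: {a,b,c}  A: {c}  B: {a,b}
pass 2: — fixpoint
  S: {a,b,c}  A: {c}  B: {a,b}

FIRST(S) = ["a", "b", "c"]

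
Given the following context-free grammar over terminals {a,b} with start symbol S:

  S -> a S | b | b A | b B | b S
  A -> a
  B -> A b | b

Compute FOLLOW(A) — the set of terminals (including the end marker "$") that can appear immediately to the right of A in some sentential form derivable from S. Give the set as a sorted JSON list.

Compute FIRST by fixpoint:
[1]
  A via A→a: +{a}
  B via B→A b: +{a}
  B via B→b: +{b}
  S via S→a S: +{a}
  S via S→b: +{b}
  FIRST[S]={a,b}  FIRST[A]={a}  FIRST[B]={a,b}
[2] done
  FIRST[S]={a,b}  FIRST[A]={a}  FIRST[B]={a,b}

FOLLOW sets:
FOLLOW(S) := {$}
pass 1:
  B→A b: FOLLOW(A) ⊇ FIRST(b) = {b}; new: +{b}
  S→b A: FOLLOW(A) ⊇ FOLLOW(S) ⊇ {$}; new: +{$}
  S→b B: FOLLOW(B) ⊇ FOLLOW(S) ⊇ {$}; new: +{$}
  S: {$}  A: {$,b}  B: {$}
pass 2: done
  S: {$}  A: {$,b}  B: {$}

FOLLOW(A) = ["$", "b"]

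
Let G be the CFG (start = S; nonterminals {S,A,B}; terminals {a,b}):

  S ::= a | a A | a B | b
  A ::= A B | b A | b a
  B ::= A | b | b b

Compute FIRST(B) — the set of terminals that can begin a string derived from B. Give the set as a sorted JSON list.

Compute FIRST by fixpoint:
round 1:
  A via A→b A: +{b}
  B via B→A: +{b}
  S via S→a: +{a}
  S via S→b: +{b}
  FIRST(S)={a,b}  FIRST(A)={b}  FIRST(B)={b}
round 2: done
  FIRST(S)={a,b}  FIRST(A)={b}  FIRST(B)={b}

FIRST(B) = ["b"]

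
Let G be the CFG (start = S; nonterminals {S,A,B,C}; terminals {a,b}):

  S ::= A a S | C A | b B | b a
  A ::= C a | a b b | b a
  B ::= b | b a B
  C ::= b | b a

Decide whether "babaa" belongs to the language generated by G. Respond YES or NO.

Convert to CNF:
  S -> A X4 | C A | T1 B | T1 T0
  A -> C T0 | T0 X2 | T1 T0
  B -> T1 X3 | b
  C -> T1 T0 | b
  T0 -> a
  T1 -> b
  X2 -> T1 T1
  X3 -> T0 B
  X4 -> T0 S

CYK fill:
  cell(0,0) b: {B,C,T1}  orig:{B,C}
  cell(1,1) a: {T0}  orig:{}
  cell(2,2) b: {B,C,T1}  orig:{B,C}
  cell(3,3) a: {T0}  orig:{}
  cell(4,4) a: {T0}  orig:{}
  cell(0,1) ba: {A,C,S}
  cell(1,2) ab: {X3}  orig:{}
  cell(2,3) ba: {A,C,S}
  cell(3,4) aa: ∅
  cell(0,2) bab: {B}
  cell(1,3) aba: {X4}  orig:{}
  cell(2,4) baa: {A}
  cell(0,3) baba: {S}
  cell(1,4) abaa: ∅
  cell(0,4) babaa: {S}

S ∈ T[0,4] ⇒ YES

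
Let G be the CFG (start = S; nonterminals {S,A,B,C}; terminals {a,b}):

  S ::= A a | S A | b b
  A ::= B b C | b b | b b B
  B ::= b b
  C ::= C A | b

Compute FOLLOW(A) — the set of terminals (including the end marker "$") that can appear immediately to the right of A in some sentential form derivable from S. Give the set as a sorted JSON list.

FIRST iteration:
[1]
  A via A→b b: +{b}
  B via B→b b: +{b}
  C via C→b: +{b}
  S via S→A a: +{b}
  FIRST[S]={b}  FIRST[A]={b}  FIRST[B]={b}  FIRST[C]={b}
[2] — fixpoint
  FIRST[S]={b}  FIRST[A]={b}  FIRST[B]={b}  FIRST[C]={b}

FOLLOW sets:
initialize: $ ∈ FOLLOW(S)
iter 1:
  A→B b C: FOLLOW(B) ⊇ FIRST(b) = {b}; new: +{b}
  C→C A: FOLLOW(C) ⊇ FIRST(A) = {b}; new: +{b}
  C→C A: FOLLOW(A) ⊇ FOLLOW(C) ⊇ {b}; new: +{b}
  S→A a: FOLLOW(A) ⊇ FIRST(a) = {a}; new: +{a}
  S→S A: FOLLOW(S) ⊇ FIRST(A) = {b}; new: +{b}
  S→S A: FOLLOW(A) ⊇ FOLLOW(S) ⊇ {$,b}; new: +{$}
  FOLLOW(S)={$,b}  FOLLOW(A)={$,a,b}  FOLLOW(B)={b}  FOLLOW(C)={b}
iter 2:
  A→B b C: FOLLOW(C) ⊇ FOLLOW(A) ⊇ {$,a,b}; new: +{$,a}
  A→b b B: FOLLOW(B) ⊇ FOLLOW(A) ⊇ {$,a,b}; new: +{$,a}
  FOLLOW(S)={$,b}  FOLLOW(A)={$,a,b}  FOLLOW(B)={$,a,b}  FOLLOW(C)={$,a,b}
iter 3: — fixpoint
  FOLLOW(S)={$,b}  FOLLOW(A)={$,a,b}  FOLLOW(B)={$,a,b}  FOLLOW(C)={$,a,b}

FOLLOW(A) = ["$", "a", "b"]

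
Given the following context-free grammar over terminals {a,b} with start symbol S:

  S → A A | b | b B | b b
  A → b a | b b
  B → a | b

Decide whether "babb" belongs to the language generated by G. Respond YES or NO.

Convert to CNF:
  S -> A A | T0 B | T0 T0 | b
  A -> T0 T0 | T0 T1
  B -> a | b
  T0 -> b
  T1 -> a

CYK table (by increasing span):
  cell(0,0) b: {B,S,T0}  orig:{B,S}
  cell(1,1) a: {B,T1}  orig:{B}
  cell(2,2) b: {B,S,T0}  orig:{B,S}
  cell(3,3) b: {B,S,T0}  orig:{B,S}
  cell(0,1) ba: {A,S}
  cell(1,2) ab: ∅
  cell(2,3) bb: {A,S}
  cell(0,2) bab: ∅
  cell(1,3) abb: ∅
  cell(0,3) babb: {S}

S ∈ T[0,3] ⇒ YES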